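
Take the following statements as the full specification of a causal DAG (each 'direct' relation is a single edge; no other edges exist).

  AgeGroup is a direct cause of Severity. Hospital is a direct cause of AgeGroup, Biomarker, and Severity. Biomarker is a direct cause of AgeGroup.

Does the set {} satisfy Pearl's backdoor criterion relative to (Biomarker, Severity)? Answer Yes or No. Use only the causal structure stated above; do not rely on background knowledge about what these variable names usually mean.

No

Backdoor paths from Biomarker to Severity (paths whose first edge points into Biomarker):
  P1: Biomarker <- Hospital -> AgeGroup -> Severity
  P2: Biomarker <- Hospital -> Severity
Condition 1 (no descendant of Biomarker in the set): holds — descendants of Biomarker are {AgeGroup, Severity}; none are in {}.
Condition 2 (every backdoor path blocked by {}):
  P1: open — no interior node is in the conditioning set.
  P2: open — no interior node is in the conditioning set.
{} does not satisfy the backdoor criterion.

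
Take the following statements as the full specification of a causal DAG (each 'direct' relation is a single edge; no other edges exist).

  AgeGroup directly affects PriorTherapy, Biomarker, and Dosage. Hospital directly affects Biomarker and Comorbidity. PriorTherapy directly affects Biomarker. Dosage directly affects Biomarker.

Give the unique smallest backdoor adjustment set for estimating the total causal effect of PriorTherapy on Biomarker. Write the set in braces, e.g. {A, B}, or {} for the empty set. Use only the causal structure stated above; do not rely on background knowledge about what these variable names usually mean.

{AgeGroup}

Variables eligible for adjustment (non-descendants of PriorTherapy, excluding PriorTherapy and Biomarker): {AgeGroup, Comorbidity, Dosage, Hospital}.
Backdoor paths from PriorTherapy to Biomarker:
  P1: PriorTherapy <- AgeGroup -> Dosage -> Biomarker
  P2: PriorTherapy <- AgeGroup -> Biomarker
The empty set is not sufficient: P1 (PriorTherapy <- AgeGroup -> Dosage -> Biomarker) has no collider blocking it and no conditioned non-collider, so it is open.
Try {AgeGroup}:
  P1: blocked at fork node AgeGroup ∈ conditioning set.
  P2: blocked at fork node AgeGroup ∈ conditioning set.
{AgeGroup} contains no descendant of PriorTherapy and blocks every backdoor path.
No other singleton works — e.g. {Hospital} leaves P1 open — so {AgeGroup} is the unique smallest valid adjustment set.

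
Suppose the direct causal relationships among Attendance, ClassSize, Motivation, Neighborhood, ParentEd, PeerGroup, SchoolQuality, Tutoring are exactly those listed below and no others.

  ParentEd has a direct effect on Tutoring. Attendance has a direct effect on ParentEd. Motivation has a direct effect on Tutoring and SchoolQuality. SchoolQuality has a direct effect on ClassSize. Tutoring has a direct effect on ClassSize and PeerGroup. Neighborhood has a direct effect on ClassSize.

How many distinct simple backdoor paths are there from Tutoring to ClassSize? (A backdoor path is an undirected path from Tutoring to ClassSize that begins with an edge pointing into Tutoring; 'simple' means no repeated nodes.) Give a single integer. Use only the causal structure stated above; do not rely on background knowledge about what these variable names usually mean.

A backdoor path from Tutoring to ClassSize is any simple undirected path whose first edge points into Tutoring (i.e. leaves Tutoring via a parent).
Parents of Tutoring: {Motivation, ParentEd}.
Enumerating:
  P1: Tutoring <- Motivation -> SchoolQuality -> ClassSize
That exhausts the simple backdoor paths. Count: 1.

1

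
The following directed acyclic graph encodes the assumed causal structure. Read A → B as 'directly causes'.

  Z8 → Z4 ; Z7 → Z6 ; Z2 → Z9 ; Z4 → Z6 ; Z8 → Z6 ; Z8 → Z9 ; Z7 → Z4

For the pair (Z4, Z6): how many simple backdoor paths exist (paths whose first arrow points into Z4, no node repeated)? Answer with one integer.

A backdoor path from Z4 to Z6 is any simple undirected path whose first edge points into Z4 (i.e. leaves Z4 via a parent).
Parents of Z4: {Z7, Z8}.
Enumerating:
  P1: Z4 <- Z8 -> Z6
  P2: Z4 <- Z7 -> Z6
That exhausts the simple backdoor paths. Count: 2.

2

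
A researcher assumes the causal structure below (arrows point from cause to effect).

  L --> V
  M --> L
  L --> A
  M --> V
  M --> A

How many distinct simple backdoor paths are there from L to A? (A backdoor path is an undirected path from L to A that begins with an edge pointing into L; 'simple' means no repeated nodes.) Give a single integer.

A backdoor path from L to A is any simple undirected path whose first edge points into L (i.e. leaves L via a parent).
Parents of L: {M}.
Enumerating:
  P1: L <- M -> A
That exhausts the simple backdoor paths. Count: 1.

1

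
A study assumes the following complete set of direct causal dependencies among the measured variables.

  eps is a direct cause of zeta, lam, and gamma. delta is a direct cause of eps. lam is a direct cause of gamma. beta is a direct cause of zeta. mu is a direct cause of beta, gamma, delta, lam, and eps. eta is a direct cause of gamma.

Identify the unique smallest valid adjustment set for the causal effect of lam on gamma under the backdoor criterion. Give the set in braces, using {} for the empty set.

Variables eligible for adjustment (non-descendants of lam, excluding lam and gamma): {beta, delta, eps, eta, mu, zeta}.
Backdoor paths from lam to gamma:
  P1: lam <- mu -> delta -> eps -> gamma
  P2: lam <- mu -> beta -> zeta <- eps -> gamma
  P3: lam <- mu -> eps -> gamma
  P4: lam <- mu -> gamma
  P5: lam <- eps <- mu -> gamma
  P6: lam <- eps <- delta <- mu -> gamma
  P7: lam <- eps -> zeta <- beta <- mu -> gamma
  P8: lam <- eps -> gamma
The empty set is not sufficient: P1 (lam <- mu -> delta -> eps -> gamma) has no collider blocking it and no conditioned non-collider, so it is open.
Try {eps, mu}:
  P1: blocked at fork node mu ∈ conditioning set.
  P2: blocked at fork node mu ∈ conditioning set.
  P3: blocked at fork node mu ∈ conditioning set.
  P4: blocked at fork node mu ∈ conditioning set.
  P5: blocked at chain node eps ∈ conditioning set.
  P6: blocked at chain node eps ∈ conditioning set.
  P7: blocked at fork node eps ∈ conditioning set.
  P8: blocked at fork node eps ∈ conditioning set.
{eps, mu} contains no descendant of lam and blocks every backdoor path.
Every element of {eps, mu} is needed (dropping eps leaves P8 open; dropping mu leaves P4 open), so no proper subset is valid.
Among all size-2 subsets of the eligible variables, only {eps, mu} blocks every backdoor path, so it is the unique smallest valid adjustment set.

{eps, mu}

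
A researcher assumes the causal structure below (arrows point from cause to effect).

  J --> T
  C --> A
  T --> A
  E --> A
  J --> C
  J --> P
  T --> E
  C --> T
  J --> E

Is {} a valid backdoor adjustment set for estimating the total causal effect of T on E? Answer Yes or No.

Backdoor paths from T to E (paths whose first edge points into T):
  P1: T <- J -> C -> A <- E
  P2: T <- J -> E
  P3: T <- C <- J -> E
  P4: T <- C -> A <- E
Condition 1 (no descendant of T in the set): holds — descendants of T are {A, E}; none are in {}.
Condition 2 (every backdoor path blocked by {}):
  P1: blocked at collider A (neither it nor any descendant is in the conditioning set).
  P2: open — no interior node is in the conditioning set.
  P3: open — no interior node is in the conditioning set.
  P4: blocked at collider A (neither it nor any descendant is in the conditioning set).
{} does not satisfy the backdoor criterion.

No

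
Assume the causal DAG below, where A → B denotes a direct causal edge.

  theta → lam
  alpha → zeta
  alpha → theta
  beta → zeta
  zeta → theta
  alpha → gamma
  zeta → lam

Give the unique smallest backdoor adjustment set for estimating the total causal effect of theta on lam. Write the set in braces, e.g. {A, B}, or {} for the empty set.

{zeta}

Variables eligible for adjustment (non-descendants of theta, excluding theta and lam): {alpha, beta, gamma, zeta}.
Backdoor paths from theta to lam:
  P1: theta <- alpha -> zeta -> lam
  P2: theta <- zeta -> lam
The empty set is not sufficient: P1 (theta <- alpha -> zeta -> lam) has no collider blocking it and no conditioned non-collider, so it is open.
Try {zeta}:
  P1: blocked at chain node zeta ∈ conditioning set.
  P2: blocked at fork node zeta ∈ conditioning set.
{zeta} contains no descendant of theta and blocks every backdoor path.
No other singleton works — e.g. {beta} leaves P1 open — so {zeta} is the unique smallest valid adjustment set.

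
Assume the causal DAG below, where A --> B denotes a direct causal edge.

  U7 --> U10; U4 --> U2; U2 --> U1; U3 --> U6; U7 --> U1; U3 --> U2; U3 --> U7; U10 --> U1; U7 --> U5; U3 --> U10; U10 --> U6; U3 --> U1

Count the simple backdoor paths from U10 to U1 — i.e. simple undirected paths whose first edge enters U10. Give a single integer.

6

A backdoor path from U10 to U1 is any simple undirected path whose first edge points into U10 (i.e. leaves U10 via a parent).
Parents of U10: {U3, U7}.
Enumerating:
  P1: U10 <- U3 -> U7 -> U1
  P2: U10 <- U3 -> U2 -> U1
  P3: U10 <- U3 -> U1
  P4: U10 <- U7 <- U3 -> U2 -> U1
  P5: U10 <- U7 <- U3 -> U1
  P6: U10 <- U7 -> U1
That exhausts the simple backdoor paths. Count: 6.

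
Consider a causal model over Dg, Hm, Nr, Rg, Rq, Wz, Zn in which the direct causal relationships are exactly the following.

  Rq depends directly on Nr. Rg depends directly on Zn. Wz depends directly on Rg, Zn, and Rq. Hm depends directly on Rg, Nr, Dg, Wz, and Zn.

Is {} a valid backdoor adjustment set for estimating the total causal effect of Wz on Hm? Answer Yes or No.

No

Backdoor paths from Wz to Hm (paths whose first edge points into Wz):
  P1: Wz <- Zn -> Rg -> Hm
  P2: Wz <- Zn -> Hm
  P3: Wz <- Rg <- Zn -> Hm
  P4: Wz <- Rg -> Hm
  P5: Wz <- Rq <- Nr -> Hm
Condition 1 (no descendant of Wz in the set): holds — descendants of Wz are {Hm}; none are in {}.
Condition 2 (every backdoor path blocked by {}):
  P1: open — no interior node is in the conditioning set.
  P2: open — no interior node is in the conditioning set.
  P3: open — no interior node is in the conditioning set.
  P4: open — no interior node is in the conditioning set.
  P5: open — no interior node is in the conditioning set.
{} does not satisfy the backdoor criterion.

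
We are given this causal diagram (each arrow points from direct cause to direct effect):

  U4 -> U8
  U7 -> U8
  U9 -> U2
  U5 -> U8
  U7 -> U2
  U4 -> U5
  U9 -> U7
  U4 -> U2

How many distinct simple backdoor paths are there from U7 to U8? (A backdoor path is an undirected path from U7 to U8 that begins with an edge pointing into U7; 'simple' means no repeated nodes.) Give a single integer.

2

A backdoor path from U7 to U8 is any simple undirected path whose first edge points into U7 (i.e. leaves U7 via a parent).
Parents of U7: {U9}.
Enumerating:
  P1: U7 <- U9 -> U2 <- U4 -> U5 -> U8
  P2: U7 <- U9 -> U2 <- U4 -> U8
That exhausts the simple backdoor paths. Count: 2.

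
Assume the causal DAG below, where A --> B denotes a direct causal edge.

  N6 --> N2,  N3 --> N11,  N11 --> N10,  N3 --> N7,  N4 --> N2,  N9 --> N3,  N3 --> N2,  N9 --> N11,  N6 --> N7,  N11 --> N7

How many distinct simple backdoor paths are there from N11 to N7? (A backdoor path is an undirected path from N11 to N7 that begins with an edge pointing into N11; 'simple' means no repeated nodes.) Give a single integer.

A backdoor path from N11 to N7 is any simple undirected path whose first edge points into N11 (i.e. leaves N11 via a parent).
Parents of N11: {N3, N9}.
Enumerating:
  P1: N11 <- N9 -> N3 -> N2 <- N6 -> N7
  P2: N11 <- N9 -> N3 -> N7
  P3: N11 <- N3 -> N2 <- N6 -> N7
  P4: N11 <- N3 -> N7
That exhausts the simple backdoor paths. Count: 4.

4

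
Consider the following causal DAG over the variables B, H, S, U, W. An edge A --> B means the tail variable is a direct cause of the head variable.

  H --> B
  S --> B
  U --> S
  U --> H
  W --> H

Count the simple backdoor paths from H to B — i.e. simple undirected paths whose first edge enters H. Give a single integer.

1

A backdoor path from H to B is any simple undirected path whose first edge points into H (i.e. leaves H via a parent).
Parents of H: {U, W}.
Enumerating:
  P1: H <- U -> S -> B
That exhausts the simple backdoor paths. Count: 1.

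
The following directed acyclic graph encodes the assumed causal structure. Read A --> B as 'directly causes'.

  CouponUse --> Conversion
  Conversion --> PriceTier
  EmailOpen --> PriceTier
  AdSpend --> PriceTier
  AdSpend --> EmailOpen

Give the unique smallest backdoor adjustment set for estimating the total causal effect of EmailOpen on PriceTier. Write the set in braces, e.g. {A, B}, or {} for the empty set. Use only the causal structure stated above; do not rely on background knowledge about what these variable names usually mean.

Variables eligible for adjustment (non-descendants of EmailOpen, excluding EmailOpen and PriceTier): {AdSpend, Conversion, CouponUse}.
Backdoor paths from EmailOpen to PriceTier:
  P1: EmailOpen <- AdSpend -> PriceTier
The empty set is not sufficient: P1 (EmailOpen <- AdSpend -> PriceTier) has no collider blocking it and no conditioned non-collider, so it is open.
Try {AdSpend}:
  P1: blocked at fork node AdSpend ∈ conditioning set.
{AdSpend} contains no descendant of EmailOpen and blocks every backdoor path.
No other singleton works — e.g. {CouponUse} leaves P1 open — so {AdSpend} is the unique smallest valid adjustment set.

{AdSpend}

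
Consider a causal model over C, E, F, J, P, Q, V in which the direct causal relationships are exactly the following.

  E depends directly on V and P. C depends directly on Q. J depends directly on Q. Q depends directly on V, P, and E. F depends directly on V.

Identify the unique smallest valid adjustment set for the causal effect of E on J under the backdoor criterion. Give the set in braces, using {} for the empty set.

Variables eligible for adjustment (non-descendants of E, excluding E and J): {F, P, V}.
Backdoor paths from E to J:
  P1: E <- V -> Q -> J
  P2: E <- P -> Q -> J
The empty set is not sufficient: P1 (E <- V -> Q -> J) has no collider blocking it and no conditioned non-collider, so it is open.
Try {P, V}:
  P1: blocked at fork node V ∈ conditioning set.
  P2: blocked at fork node P ∈ conditioning set.
{P, V} contains no descendant of E and blocks every backdoor path.
Every element of {P, V} is needed (dropping P leaves P2 open; dropping V leaves P1 open), so no proper subset is valid.
Among all size-2 subsets of the eligible variables, only {P, V} blocks every backdoor path, so it is the unique smallest valid adjustment set.

{P, V}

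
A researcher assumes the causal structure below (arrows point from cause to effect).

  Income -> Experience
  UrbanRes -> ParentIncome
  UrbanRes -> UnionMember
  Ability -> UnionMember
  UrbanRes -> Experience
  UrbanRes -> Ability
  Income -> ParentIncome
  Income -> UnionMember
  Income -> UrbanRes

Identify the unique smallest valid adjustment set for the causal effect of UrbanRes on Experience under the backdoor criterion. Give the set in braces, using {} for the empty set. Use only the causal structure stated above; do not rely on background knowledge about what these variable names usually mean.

{Income}

Variables eligible for adjustment (non-descendants of UrbanRes, excluding UrbanRes and Experience): {Income}.
Backdoor paths from UrbanRes to Experience:
  P1: UrbanRes <- Income -> Experience
The empty set is not sufficient: P1 (UrbanRes <- Income -> Experience) has no collider blocking it and no conditioned non-collider, so it is open.
Try {Income}:
  P1: blocked at fork node Income ∈ conditioning set.
{Income} contains no descendant of UrbanRes and blocks every backdoor path.
{Income} is the unique smallest valid adjustment set.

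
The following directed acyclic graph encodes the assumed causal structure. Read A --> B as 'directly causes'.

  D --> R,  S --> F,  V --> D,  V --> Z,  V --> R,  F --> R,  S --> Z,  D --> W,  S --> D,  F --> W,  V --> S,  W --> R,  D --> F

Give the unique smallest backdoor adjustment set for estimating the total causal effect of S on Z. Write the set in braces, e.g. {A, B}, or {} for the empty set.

{V}

Variables eligible for adjustment (non-descendants of S, excluding S and Z): {V}.
Backdoor paths from S to Z:
  P1: S <- V -> Z
The empty set is not sufficient: P1 (S <- V -> Z) has no collider blocking it and no conditioned non-collider, so it is open.
Try {V}:
  P1: blocked at fork node V ∈ conditioning set.
{V} contains no descendant of S and blocks every backdoor path.
{V} is the unique smallest valid adjustment set.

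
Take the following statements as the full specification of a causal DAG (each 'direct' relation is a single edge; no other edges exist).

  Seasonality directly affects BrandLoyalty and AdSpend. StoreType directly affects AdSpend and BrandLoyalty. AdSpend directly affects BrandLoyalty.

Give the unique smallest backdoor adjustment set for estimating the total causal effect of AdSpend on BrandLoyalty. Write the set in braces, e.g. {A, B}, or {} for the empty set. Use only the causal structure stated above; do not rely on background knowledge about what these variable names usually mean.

Variables eligible for adjustment (non-descendants of AdSpend, excluding AdSpend and BrandLoyalty): {Seasonality, StoreType}.
Backdoor paths from AdSpend to BrandLoyalty:
  P1: AdSpend <- StoreType -> BrandLoyalty
  P2: AdSpend <- Seasonality -> BrandLoyalty
The empty set is not sufficient: P1 (AdSpend <- StoreType -> BrandLoyalty) has no collider blocking it and no conditioned non-collider, so it is open.
Try {Seasonality, StoreType}:
  P1: blocked at fork node StoreType ∈ conditioning set.
  P2: blocked at fork node Seasonality ∈ conditioning set.
{Seasonality, StoreType} contains no descendant of AdSpend and blocks every backdoor path.
Every element of {Seasonality, StoreType} is needed (dropping Seasonality leaves P2 open; dropping StoreType leaves P1 open), so no proper subset is valid.
Among all size-2 subsets of the eligible variables, only {Seasonality, StoreType} blocks every backdoor path, so it is the unique smallest valid adjustment set.

{Seasonality, StoreType}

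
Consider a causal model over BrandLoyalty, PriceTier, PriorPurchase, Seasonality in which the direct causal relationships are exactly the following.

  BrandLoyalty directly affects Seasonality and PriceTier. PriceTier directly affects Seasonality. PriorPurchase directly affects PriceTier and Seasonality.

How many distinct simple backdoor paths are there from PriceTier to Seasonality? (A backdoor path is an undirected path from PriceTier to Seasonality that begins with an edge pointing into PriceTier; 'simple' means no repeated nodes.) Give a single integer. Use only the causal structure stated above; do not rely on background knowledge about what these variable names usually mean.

A backdoor path from PriceTier to Seasonality is any simple undirected path whose first edge points into PriceTier (i.e. leaves PriceTier via a parent).
Parents of PriceTier: {BrandLoyalty, PriorPurchase}.
Enumerating:
  P1: PriceTier <- BrandLoyalty -> Seasonality
  P2: PriceTier <- PriorPurchase -> Seasonality
That exhausts the simple backdoor paths. Count: 2.

2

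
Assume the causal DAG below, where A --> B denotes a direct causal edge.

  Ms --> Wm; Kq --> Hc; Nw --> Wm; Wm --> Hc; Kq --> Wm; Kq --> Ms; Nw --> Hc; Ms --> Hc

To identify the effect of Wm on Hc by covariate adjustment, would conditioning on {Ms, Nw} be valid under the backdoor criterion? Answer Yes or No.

No

Backdoor paths from Wm to Hc (paths whose first edge points into Wm):
  P1: Wm <- Nw -> Hc
  P2: Wm <- Kq -> Ms -> Hc
  P3: Wm <- Kq -> Hc
  P4: Wm <- Ms <- Kq -> Hc
  P5: Wm <- Ms -> Hc
Condition 1 (no descendant of Wm in the set): holds — descendants of Wm are {Hc}; none are in {Ms, Nw}.
Condition 2 (every backdoor path blocked by {Ms, Nw}):
  P1: blocked at fork node Nw ∈ conditioning set.
  P2: blocked at chain node Ms ∈ conditioning set.
  P3: open — no interior node is in the conditioning set.
  P4: blocked at chain node Ms ∈ conditioning set.
  P5: blocked at fork node Ms ∈ conditioning set.
{Ms, Nw} does not satisfy the backdoor criterion.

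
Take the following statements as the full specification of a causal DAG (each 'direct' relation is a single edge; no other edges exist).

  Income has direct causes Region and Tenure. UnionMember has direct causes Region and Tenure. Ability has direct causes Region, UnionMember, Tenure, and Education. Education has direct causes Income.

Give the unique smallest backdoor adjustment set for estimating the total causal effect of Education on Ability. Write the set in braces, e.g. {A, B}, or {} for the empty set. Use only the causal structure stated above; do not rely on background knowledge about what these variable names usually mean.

{Income}

Variables eligible for adjustment (non-descendants of Education, excluding Education and Ability): {Income, Region, Tenure, UnionMember}.
Backdoor paths from Education to Ability:
  P1: Education <- Income <- Tenure -> UnionMember <- Region -> Ability
  P2: Education <- Income <- Tenure -> UnionMember -> Ability
  P3: Education <- Income <- Tenure -> Ability
  P4: Education <- Income <- Region -> UnionMember <- Tenure -> Ability
  P5: Education <- Income <- Region -> UnionMember -> Ability
  P6: Education <- Income <- Region -> Ability
The empty set is not sufficient: P2 (Education <- Income <- Tenure -> UnionMember -> Ability) has no collider blocking it and no conditioned non-collider, so it is open.
Try {Income}:
  P1: blocked at chain node Income ∈ conditioning set.
  P2: blocked at chain node Income ∈ conditioning set.
  P3: blocked at chain node Income ∈ conditioning set.
  P4: blocked at chain node Income ∈ conditioning set.
  P5: blocked at chain node Income ∈ conditioning set.
  P6: blocked at chain node Income ∈ conditioning set.
{Income} contains no descendant of Education and blocks every backdoor path.
No other singleton works — e.g. {Tenure} leaves P5 open — so {Income} is the unique smallest valid adjustment set.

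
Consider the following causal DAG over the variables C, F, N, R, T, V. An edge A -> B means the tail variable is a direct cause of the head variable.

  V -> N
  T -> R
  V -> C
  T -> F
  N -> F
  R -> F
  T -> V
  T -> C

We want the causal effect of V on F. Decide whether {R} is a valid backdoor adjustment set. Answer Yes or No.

Backdoor paths from V to F (paths whose first edge points into V):
  P1: V <- T -> R -> F
  P2: V <- T -> F
Condition 1 (no descendant of V in the set): holds — descendants of V are {C, F, N}; none are in {R}.
Condition 2 (every backdoor path blocked by {R}):
  P1: blocked at chain node R ∈ conditioning set.
  P2: open — no interior node is in the conditioning set.
{R} does not satisfy the backdoor criterion.

No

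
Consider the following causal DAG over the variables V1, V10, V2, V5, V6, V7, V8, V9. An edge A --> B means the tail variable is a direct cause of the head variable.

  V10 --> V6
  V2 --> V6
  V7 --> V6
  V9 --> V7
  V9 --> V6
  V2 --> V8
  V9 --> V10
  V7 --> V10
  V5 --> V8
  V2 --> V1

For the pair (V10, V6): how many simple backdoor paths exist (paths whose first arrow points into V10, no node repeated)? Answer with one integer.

4

A backdoor path from V10 to V6 is any simple undirected path whose first edge points into V10 (i.e. leaves V10 via a parent).
Parents of V10: {V7, V9}.
Enumerating:
  P1: V10 <- V9 -> V7 -> V6
  P2: V10 <- V9 -> V6
  P3: V10 <- V7 <- V9 -> V6
  P4: V10 <- V7 -> V6
That exhausts the simple backdoor paths. Count: 4.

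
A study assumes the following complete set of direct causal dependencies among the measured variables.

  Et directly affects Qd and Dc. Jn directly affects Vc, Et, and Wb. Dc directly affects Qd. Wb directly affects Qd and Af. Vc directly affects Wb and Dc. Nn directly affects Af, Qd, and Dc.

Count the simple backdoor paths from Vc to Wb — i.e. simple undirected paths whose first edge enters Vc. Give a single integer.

8

A backdoor path from Vc to Wb is any simple undirected path whose first edge points into Vc (i.e. leaves Vc via a parent).
Parents of Vc: {Jn}.
Enumerating:
  P1: Vc <- Jn -> Wb
  P2: Vc <- Jn -> Et -> Dc <- Nn -> Af <- Wb
  P3: Vc <- Jn -> Et -> Dc <- Nn -> Qd <- Wb
  P4: Vc <- Jn -> Et -> Dc -> Qd <- Wb
  P5: Vc <- Jn -> Et -> Dc -> Qd <- Nn -> Af <- Wb
  P6: Vc <- Jn -> Et -> Qd <- Wb
  P7: Vc <- Jn -> Et -> Qd <- Nn -> Af <- Wb
  P8: Vc <- Jn -> Et -> Qd <- Dc <- Nn -> Af <- Wb
That exhausts the simple backdoor paths. Count: 8.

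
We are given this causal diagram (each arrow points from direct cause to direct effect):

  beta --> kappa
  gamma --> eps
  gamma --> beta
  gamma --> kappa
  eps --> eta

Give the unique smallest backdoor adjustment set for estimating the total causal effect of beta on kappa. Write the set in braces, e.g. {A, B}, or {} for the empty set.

{gamma}

Variables eligible for adjustment (non-descendants of beta, excluding beta and kappa): {eps, eta, gamma}.
Backdoor paths from beta to kappa:
  P1: beta <- gamma -> kappa
The empty set is not sufficient: P1 (beta <- gamma -> kappa) has no collider blocking it and no conditioned non-collider, so it is open.
Try {gamma}:
  P1: blocked at fork node gamma ∈ conditioning set.
{gamma} contains no descendant of beta and blocks every backdoor path.
No other singleton works — e.g. {eps} leaves P1 open — so {gamma} is the unique smallest valid adjustment set.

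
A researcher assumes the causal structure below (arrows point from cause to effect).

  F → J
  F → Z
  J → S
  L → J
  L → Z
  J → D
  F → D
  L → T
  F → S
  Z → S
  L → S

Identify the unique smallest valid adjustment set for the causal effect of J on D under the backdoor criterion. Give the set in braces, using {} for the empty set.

{F}

Variables eligible for adjustment (non-descendants of J, excluding J and D): {F, L, T, Z}.
Backdoor paths from J to D:
  P1: J <- L -> Z <- F -> D
  P2: J <- L -> Z -> S <- F -> D
  P3: J <- L -> S <- F -> D
  P4: J <- L -> S <- Z <- F -> D
  P5: J <- F -> D
The empty set is not sufficient: P5 (J <- F -> D) has no collider blocking it and no conditioned non-collider, so it is open.
Try {F}:
  P1: blocked at collider Z (neither it nor any descendant is in the conditioning set).
  P2: blocked at collider S (neither it nor any descendant is in the conditioning set).
  P3: blocked at collider S (neither it nor any descendant is in the conditioning set).
  P4: blocked at collider S (neither it nor any descendant is in the conditioning set).
  P5: blocked at fork node F ∈ conditioning set.
{F} contains no descendant of J and blocks every backdoor path.
No other singleton works — e.g. {L} leaves P5 open — so {F} is the unique smallest valid adjustment set.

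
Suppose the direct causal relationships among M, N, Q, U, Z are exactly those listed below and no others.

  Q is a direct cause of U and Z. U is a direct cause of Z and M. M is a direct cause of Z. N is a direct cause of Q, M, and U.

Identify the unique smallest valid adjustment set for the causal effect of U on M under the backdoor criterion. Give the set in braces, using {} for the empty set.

Variables eligible for adjustment (non-descendants of U, excluding U and M): {N, Q}.
Backdoor paths from U to M:
  P1: U <- N -> Q -> Z <- M
  P2: U <- N -> M
  P3: U <- Q <- N -> M
  P4: U <- Q -> Z <- M
The empty set is not sufficient: P2 (U <- N -> M) has no collider blocking it and no conditioned non-collider, so it is open.
Try {N}:
  P1: blocked at fork node N ∈ conditioning set.
  P2: blocked at fork node N ∈ conditioning set.
  P3: blocked at fork node N ∈ conditioning set.
  P4: blocked at collider Z (neither it nor any descendant is in the conditioning set).
{N} contains no descendant of U and blocks every backdoor path.
No other singleton works — e.g. {Q} leaves P2 open — so {N} is the unique smallest valid adjustment set.

{N}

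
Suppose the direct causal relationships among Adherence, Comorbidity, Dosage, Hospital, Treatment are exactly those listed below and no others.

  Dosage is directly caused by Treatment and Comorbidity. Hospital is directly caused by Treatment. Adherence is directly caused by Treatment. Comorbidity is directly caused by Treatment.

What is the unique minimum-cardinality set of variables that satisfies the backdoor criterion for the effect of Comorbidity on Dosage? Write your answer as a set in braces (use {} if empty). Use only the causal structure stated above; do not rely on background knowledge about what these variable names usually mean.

Variables eligible for adjustment (non-descendants of Comorbidity, excluding Comorbidity and Dosage): {Adherence, Hospital, Treatment}.
Backdoor paths from Comorbidity to Dosage:
  P1: Comorbidity <- Treatment -> Dosage
The empty set is not sufficient: P1 (Comorbidity <- Treatment -> Dosage) has no collider blocking it and no conditioned non-collider, so it is open.
Try {Treatment}:
  P1: blocked at fork node Treatment ∈ conditioning set.
{Treatment} contains no descendant of Comorbidity and blocks every backdoor path.
No other singleton works — e.g. {Adherence} leaves P1 open — so {Treatment} is the unique smallest valid adjustment set.

{Treatment}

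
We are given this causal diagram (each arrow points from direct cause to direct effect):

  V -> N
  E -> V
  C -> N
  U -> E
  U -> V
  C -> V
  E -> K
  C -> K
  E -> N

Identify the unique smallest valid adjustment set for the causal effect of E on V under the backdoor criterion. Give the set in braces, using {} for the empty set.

{U}

Variables eligible for adjustment (non-descendants of E, excluding E and V): {C, U}.
Backdoor paths from E to V:
  P1: E <- U -> V
The empty set is not sufficient: P1 (E <- U -> V) has no collider blocking it and no conditioned non-collider, so it is open.
Try {U}:
  P1: blocked at fork node U ∈ conditioning set.
{U} contains no descendant of E and blocks every backdoor path.
No other singleton works — e.g. {C} leaves P1 open — so {U} is the unique smallest valid adjustment set.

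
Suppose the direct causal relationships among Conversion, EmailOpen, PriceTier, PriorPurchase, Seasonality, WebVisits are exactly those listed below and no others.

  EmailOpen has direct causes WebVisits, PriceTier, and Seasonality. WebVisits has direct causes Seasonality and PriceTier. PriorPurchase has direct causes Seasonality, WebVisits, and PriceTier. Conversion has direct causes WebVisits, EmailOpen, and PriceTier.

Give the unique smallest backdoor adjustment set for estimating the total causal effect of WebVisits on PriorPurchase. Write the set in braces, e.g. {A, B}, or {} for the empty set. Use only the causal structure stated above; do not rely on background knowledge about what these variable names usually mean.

{PriceTier, Seasonality}

Variables eligible for adjustment (non-descendants of WebVisits, excluding WebVisits and PriorPurchase): {PriceTier, Seasonality}.
Backdoor paths from WebVisits to PriorPurchase:
  P1: WebVisits <- Seasonality -> EmailOpen <- PriceTier -> PriorPurchase
  P2: WebVisits <- Seasonality -> EmailOpen -> Conversion <- PriceTier -> PriorPurchase
  P3: WebVisits <- Seasonality -> PriorPurchase
  P4: WebVisits <- PriceTier -> EmailOpen <- Seasonality -> PriorPurchase
  P5: WebVisits <- PriceTier -> Conversion <- EmailOpen <- Seasonality -> PriorPurchase
  P6: WebVisits <- PriceTier -> PriorPurchase
The empty set is not sufficient: P3 (WebVisits <- Seasonality -> PriorPurchase) has no collider blocking it and no conditioned non-collider, so it is open.
Try {PriceTier, Seasonality}:
  P1: blocked at fork node Seasonality ∈ conditioning set.
  P2: blocked at fork node Seasonality ∈ conditioning set.
  P3: blocked at fork node Seasonality ∈ conditioning set.
  P4: blocked at fork node PriceTier ∈ conditioning set.
  P5: blocked at fork node PriceTier ∈ conditioning set.
  P6: blocked at fork node PriceTier ∈ conditioning set.
{PriceTier, Seasonality} contains no descendant of WebVisits and blocks every backdoor path.
Every element of {PriceTier, Seasonality} is needed (dropping PriceTier leaves P6 open; dropping Seasonality leaves P3 open), so no proper subset is valid.
Among all size-2 subsets of the eligible variables, only {PriceTier, Seasonality} blocks every backdoor path, so it is the unique smallest valid adjustment set.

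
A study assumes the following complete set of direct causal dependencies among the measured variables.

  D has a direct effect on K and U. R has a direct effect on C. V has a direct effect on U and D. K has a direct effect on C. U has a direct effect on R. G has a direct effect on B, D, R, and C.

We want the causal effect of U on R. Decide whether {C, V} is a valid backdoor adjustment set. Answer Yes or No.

Backdoor paths from U to R (paths whose first edge points into U):
  P1: U <- V -> D <- G -> R
  P2: U <- V -> D <- G -> C <- R
  P3: U <- V -> D -> K -> C <- G -> R
  P4: U <- V -> D -> K -> C <- R
  P5: U <- D <- G -> R
  P6: U <- D <- G -> C <- R
  P7: U <- D -> K -> C <- G -> R
  P8: U <- D -> K -> C <- R
Condition 1 (no descendant of U in the set): FAILS — C is a descendant of U.
Condition 2 (every backdoor path blocked by {C, V}):
  P1: blocked at fork node V ∈ conditioning set.
  P2: blocked at fork node V ∈ conditioning set.
  P3: blocked at fork node V ∈ conditioning set.
  P4: blocked at fork node V ∈ conditioning set.
  P5: open — no interior node is in the conditioning set.
  P6: open — collider(s) C are conditioned on (or have a conditioned descendant) and no non-collider on the path is in the set.
  P7: open — collider(s) C are conditioned on (or have a conditioned descendant) and no non-collider on the path is in the set.
  P8: open — collider(s) C are conditioned on (or have a conditioned descendant) and no non-collider on the path is in the set.
{C, V} does not satisfy the backdoor criterion.

No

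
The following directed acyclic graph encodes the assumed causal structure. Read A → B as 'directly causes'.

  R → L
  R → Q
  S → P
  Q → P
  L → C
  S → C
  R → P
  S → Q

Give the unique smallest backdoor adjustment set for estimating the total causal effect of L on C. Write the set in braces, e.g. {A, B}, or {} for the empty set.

Variables eligible for adjustment (non-descendants of L, excluding L and C): {P, Q, R, S}.
Backdoor paths from L to C:
  P1: L <- R -> Q <- S -> C
  P2: L <- R -> Q -> P <- S -> C
  P3: L <- R -> P <- S -> C
  P4: L <- R -> P <- Q <- S -> C
Each backdoor path contains an unconditioned collider, so every path is already blocked with the empty conditioning set:
  P1: blocked at collider Q (neither it nor any descendant is in the conditioning set).
  P2: blocked at collider P (neither it nor any descendant is in the conditioning set).
  P3: blocked at collider P (neither it nor any descendant is in the conditioning set).
  P4: blocked at collider P (neither it nor any descendant is in the conditioning set).
The empty set is therefore the unique smallest valid set.

{}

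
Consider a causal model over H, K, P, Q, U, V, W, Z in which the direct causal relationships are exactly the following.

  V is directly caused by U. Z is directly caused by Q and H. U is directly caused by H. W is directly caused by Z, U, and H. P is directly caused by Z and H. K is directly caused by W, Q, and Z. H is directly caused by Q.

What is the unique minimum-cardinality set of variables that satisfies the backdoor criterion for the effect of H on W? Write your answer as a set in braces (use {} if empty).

{Q}

Variables eligible for adjustment (non-descendants of H, excluding H and W): {Q}.
Backdoor paths from H to W:
  P1: H <- Q -> Z -> W
  P2: H <- Q -> Z -> K <- W
  P3: H <- Q -> K <- Z -> W
  P4: H <- Q -> K <- W
The empty set is not sufficient: P1 (H <- Q -> Z -> W) has no collider blocking it and no conditioned non-collider, so it is open.
Try {Q}:
  P1: blocked at fork node Q ∈ conditioning set.
  P2: blocked at fork node Q ∈ conditioning set.
  P3: blocked at fork node Q ∈ conditioning set.
  P4: blocked at fork node Q ∈ conditioning set.
{Q} contains no descendant of H and blocks every backdoor path.
{Q} is the unique smallest valid adjustment set.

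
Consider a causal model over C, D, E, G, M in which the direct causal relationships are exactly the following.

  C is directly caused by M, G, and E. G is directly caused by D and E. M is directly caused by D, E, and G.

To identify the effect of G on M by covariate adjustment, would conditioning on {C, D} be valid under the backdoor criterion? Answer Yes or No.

Backdoor paths from G to M (paths whose first edge points into G):
  P1: G <- D -> M
  P2: G <- E -> M
  P3: G <- E -> C <- M
Condition 1 (no descendant of G in the set): FAILS — C is a descendant of G.
Condition 2 (every backdoor path blocked by {C, D}):
  P1: blocked at fork node D ∈ conditioning set.
  P2: open — no interior node is in the conditioning set.
  P3: open — collider(s) C are conditioned on (or have a conditioned descendant) and no non-collider on the path is in the set.
{C, D} does not satisfy the backdoor criterion.

No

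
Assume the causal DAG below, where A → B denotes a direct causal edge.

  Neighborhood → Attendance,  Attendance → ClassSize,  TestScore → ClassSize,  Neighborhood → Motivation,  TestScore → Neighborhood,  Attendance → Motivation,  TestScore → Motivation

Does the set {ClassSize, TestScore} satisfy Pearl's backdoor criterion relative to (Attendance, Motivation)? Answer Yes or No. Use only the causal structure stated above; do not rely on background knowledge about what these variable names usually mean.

No

Backdoor paths from Attendance to Motivation (paths whose first edge points into Attendance):
  P1: Attendance <- Neighborhood <- TestScore -> Motivation
  P2: Attendance <- Neighborhood -> Motivation
Condition 1 (no descendant of Attendance in the set): FAILS — ClassSize is a descendant of Attendance.
Condition 2 (every backdoor path blocked by {ClassSize, TestScore}):
  P1: blocked at fork node TestScore ∈ conditioning set.
  P2: open — no interior node is in the conditioning set.
{ClassSize, TestScore} does not satisfy the backdoor criterion.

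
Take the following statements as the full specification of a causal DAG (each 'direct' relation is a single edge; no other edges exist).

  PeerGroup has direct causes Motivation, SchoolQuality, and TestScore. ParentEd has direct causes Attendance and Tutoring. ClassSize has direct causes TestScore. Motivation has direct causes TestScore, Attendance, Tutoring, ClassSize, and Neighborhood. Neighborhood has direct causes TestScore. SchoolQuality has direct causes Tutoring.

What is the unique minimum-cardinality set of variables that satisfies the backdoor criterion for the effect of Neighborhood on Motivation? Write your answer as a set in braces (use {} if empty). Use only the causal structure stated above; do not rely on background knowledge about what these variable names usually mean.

{TestScore}

Variables eligible for adjustment (non-descendants of Neighborhood, excluding Neighborhood and Motivation): {Attendance, ClassSize, ParentEd, SchoolQuality, TestScore, Tutoring}.
Backdoor paths from Neighborhood to Motivation:
  P1: Neighborhood <- TestScore -> ClassSize -> Motivation
  P2: Neighborhood <- TestScore -> Motivation
  P3: Neighborhood <- TestScore -> PeerGroup <- SchoolQuality <- Tutoring -> ParentEd <- Attendance -> Motivation
  P4: Neighborhood <- TestScore -> PeerGroup <- SchoolQuality <- Tutoring -> Motivation
  P5: Neighborhood <- TestScore -> PeerGroup <- Motivation
The empty set is not sufficient: P1 (Neighborhood <- TestScore -> ClassSize -> Motivation) has no collider blocking it and no conditioned non-collider, so it is open.
Try {TestScore}:
  P1: blocked at fork node TestScore ∈ conditioning set.
  P2: blocked at fork node TestScore ∈ conditioning set.
  P3: blocked at fork node TestScore ∈ conditioning set.
  P4: blocked at fork node TestScore ∈ conditioning set.
  P5: blocked at fork node TestScore ∈ conditioning set.
{TestScore} contains no descendant of Neighborhood and blocks every backdoor path.
No other singleton works — e.g. {Attendance} leaves P1 open — so {TestScore} is the unique smallest valid adjustment set.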